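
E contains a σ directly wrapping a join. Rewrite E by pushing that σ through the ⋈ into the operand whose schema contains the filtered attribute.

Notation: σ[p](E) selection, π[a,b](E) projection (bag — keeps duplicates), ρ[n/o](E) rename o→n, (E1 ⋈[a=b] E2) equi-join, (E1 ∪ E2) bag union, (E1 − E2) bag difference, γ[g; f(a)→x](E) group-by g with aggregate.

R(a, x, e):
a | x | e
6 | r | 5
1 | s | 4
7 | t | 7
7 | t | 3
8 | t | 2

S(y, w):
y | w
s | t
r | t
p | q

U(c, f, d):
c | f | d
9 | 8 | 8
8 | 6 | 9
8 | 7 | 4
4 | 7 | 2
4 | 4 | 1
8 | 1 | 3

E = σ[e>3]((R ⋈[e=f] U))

σ filters on e, owned by the left side.
E' = (σ[e>3](R) ⋈[e=f] U)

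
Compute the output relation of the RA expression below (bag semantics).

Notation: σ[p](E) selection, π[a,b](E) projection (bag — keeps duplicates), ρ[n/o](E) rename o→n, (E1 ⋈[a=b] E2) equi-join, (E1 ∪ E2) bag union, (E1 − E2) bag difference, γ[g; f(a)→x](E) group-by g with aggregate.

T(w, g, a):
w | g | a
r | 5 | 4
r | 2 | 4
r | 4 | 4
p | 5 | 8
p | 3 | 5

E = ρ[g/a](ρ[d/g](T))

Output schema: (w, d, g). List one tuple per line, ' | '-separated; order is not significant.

Subexpression sizes:
  T → 5
  ρ[d/g](T) → 5
  ρ[g/a](ρ[d/g](T)) → 5

== RESULT ==
w | d | g
p | 3 | 5
p | 5 | 8
r | 2 | 4
r | 4 | 4
r | 5 | 4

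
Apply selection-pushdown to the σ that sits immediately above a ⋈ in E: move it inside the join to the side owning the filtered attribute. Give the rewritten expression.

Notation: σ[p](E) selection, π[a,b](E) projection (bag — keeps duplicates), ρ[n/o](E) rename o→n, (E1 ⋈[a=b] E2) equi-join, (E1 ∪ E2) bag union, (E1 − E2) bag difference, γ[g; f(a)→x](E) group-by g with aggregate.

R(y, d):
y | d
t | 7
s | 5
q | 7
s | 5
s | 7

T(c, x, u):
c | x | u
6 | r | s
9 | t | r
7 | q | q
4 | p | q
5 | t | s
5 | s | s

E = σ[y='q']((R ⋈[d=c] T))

σ filters on y, owned by the left side.
E' = (σ[y='q'](R) ⋈[d=c] T)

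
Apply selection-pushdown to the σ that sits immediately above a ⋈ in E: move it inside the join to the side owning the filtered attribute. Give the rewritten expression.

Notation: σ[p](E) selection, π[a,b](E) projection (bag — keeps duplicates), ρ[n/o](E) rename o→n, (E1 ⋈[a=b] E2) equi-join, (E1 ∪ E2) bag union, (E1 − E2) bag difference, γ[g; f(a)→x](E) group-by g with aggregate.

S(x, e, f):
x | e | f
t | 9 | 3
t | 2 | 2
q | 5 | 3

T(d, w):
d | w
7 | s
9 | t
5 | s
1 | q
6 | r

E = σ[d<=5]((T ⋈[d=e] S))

σ filters on d, owned by the left side.
E' = (σ[d<=5](T) ⋈[d=e] S)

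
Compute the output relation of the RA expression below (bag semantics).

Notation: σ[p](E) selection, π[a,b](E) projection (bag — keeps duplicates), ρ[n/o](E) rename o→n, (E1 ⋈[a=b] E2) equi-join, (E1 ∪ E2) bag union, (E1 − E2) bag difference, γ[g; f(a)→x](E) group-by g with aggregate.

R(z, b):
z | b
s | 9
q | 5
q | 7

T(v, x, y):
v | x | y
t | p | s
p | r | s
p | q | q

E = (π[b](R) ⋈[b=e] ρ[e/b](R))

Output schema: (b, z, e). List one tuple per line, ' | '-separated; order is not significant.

Subexpression sizes:
  R → 3
  π[b](R) → 3
  R → 3
  ρ[e/b](R) → 3
  (π[b](R) ⋈[b=e] ρ[e/b](R)) → 3

== RESULT ==
b | z | e
5 | q | 5
7 | q | 7
9 | s | 9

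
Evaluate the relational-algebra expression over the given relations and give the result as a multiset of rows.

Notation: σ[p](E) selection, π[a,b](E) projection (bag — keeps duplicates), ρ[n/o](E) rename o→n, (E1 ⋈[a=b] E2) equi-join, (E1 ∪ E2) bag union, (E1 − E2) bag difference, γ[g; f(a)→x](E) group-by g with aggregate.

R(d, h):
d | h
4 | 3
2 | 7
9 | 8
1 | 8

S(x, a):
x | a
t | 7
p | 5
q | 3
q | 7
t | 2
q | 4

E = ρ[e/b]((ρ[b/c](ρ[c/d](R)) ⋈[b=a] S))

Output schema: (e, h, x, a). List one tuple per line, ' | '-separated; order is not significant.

Per-node cardinality:
  R → 4
  ρ[c/d](R) → 4
  ρ[b/c](ρ[c/d](R)) → 4
  S → 6
  (ρ[b/c](ρ[c/d](R)) ⋈[b=a] S) → 2
  ρ[e/b]((ρ[b/c](ρ[c/d](R)) ⋈[b=a] S)) → 2

== RESULT ==
e | h | x | a
2 | 7 | t | 2
4 | 3 | q | 4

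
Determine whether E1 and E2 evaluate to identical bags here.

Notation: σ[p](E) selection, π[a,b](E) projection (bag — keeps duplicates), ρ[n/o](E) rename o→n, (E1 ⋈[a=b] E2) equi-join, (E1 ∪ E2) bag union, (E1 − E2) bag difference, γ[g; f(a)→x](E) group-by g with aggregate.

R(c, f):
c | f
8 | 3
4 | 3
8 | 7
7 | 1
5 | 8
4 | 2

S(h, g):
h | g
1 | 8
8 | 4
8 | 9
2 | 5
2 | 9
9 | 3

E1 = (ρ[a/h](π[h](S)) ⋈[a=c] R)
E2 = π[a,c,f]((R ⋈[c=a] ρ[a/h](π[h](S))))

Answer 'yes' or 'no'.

E1 row counts bottom-up:
  S → 6
  π[h](S) → 6
  ρ[a/h](π[h](S)) → 6
  R → 6
  (ρ[a/h](π[h](S)) ⋈[a=c] R) → 4
E2 row counts bottom-up:
  R → 6
  S → 6
  π[h](S) → 6
  ρ[a/h](π[h](S)) → 6
  (R ⋈[c=a] ρ[a/h](π[h](S))) → 4
  π[a,c,f]((R ⋈[c=a] ρ[a/h](π[h](S)))) → 4

E1 and E2 produce the same multiset:
a | c | f
8 | 8 | 3
8 | 8 | 3
8 | 8 | 7
8 | 8 | 7

yes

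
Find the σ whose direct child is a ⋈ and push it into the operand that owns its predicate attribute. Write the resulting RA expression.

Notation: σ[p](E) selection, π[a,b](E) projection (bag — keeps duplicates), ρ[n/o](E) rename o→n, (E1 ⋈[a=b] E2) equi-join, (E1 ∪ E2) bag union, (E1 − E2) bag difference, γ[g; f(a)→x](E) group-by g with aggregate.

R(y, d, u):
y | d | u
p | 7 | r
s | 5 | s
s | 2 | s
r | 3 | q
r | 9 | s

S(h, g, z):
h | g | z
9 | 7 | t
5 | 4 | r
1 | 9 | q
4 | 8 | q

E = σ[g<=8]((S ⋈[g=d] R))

σ filters on g, owned by the left side.
E' = (σ[g<=8](S) ⋈[g=d] R)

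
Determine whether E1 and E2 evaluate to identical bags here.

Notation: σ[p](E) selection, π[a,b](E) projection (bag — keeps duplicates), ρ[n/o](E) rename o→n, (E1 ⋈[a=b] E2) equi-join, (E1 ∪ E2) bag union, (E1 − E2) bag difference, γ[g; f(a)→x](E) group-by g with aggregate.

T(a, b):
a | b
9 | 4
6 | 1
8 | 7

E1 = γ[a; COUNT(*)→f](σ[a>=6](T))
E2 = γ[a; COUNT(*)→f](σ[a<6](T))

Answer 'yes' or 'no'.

E1 row counts bottom-up:
  T → 3
  σ[a>=6](T) → 3
  γ[a; COUNT(*)→f](σ[a>=6](T)) → 3
E2 row counts bottom-up:
  T → 3
  σ[a<6](T) → 0
  γ[a; COUNT(*)→f](σ[a<6](T)) → 0

E1 result:
a | f
6 | 1
8 | 1
9 | 1
E2 result:
a | f
(0 rows)
Witness: (6, 1) appears 1× in E1 but 0× in E2.

no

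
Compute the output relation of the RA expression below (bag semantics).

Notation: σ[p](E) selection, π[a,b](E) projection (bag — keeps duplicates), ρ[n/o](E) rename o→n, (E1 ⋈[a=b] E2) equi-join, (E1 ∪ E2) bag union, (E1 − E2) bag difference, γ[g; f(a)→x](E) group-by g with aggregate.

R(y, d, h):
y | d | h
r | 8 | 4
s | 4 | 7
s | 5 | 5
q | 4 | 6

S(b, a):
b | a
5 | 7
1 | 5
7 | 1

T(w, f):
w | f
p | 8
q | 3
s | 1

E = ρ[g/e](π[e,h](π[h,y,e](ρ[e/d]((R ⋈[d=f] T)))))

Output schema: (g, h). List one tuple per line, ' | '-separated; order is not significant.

Subexpression sizes:
  R → 4
  T → 3
  (R ⋈[d=f] T) → 1
  ρ[e/d]((R ⋈[d=f] T)) → 1
  π[h,y,e](ρ[e/d]((R ⋈[d=f] T))) → 1
  π[e,h](π[h,y,e](ρ[e/d]((R ⋈[d=f] T)))) → 1
  ρ[g/e](π[e,h](π[h,y,e](ρ[e/d]((R ⋈[d=f] T))))) → 1

== RESULT ==
g | h
8 | 4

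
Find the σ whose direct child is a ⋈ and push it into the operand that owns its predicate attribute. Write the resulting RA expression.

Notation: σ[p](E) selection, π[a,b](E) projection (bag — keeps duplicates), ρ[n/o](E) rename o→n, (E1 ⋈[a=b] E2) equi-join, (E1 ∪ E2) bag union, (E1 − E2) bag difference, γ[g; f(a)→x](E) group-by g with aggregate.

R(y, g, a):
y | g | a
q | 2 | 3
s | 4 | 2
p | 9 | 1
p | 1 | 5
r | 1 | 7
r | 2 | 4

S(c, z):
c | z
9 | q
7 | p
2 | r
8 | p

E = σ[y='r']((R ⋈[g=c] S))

σ filters on y, owned by the left side.
E' = (σ[y='r'](R) ⋈[g=c] S)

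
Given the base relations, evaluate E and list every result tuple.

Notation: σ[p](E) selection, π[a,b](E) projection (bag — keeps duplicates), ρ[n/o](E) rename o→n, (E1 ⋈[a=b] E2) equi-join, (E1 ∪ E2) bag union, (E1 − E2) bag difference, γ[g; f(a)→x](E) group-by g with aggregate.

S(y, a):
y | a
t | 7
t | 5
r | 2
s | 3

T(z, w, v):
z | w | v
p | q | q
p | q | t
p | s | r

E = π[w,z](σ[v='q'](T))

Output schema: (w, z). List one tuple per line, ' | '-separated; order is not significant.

Subexpression sizes:
  T → 3
  σ[v='q'](T) → 1
  π[w,z](σ[v='q'](T)) → 1

== RESULT ==
w | z
q | p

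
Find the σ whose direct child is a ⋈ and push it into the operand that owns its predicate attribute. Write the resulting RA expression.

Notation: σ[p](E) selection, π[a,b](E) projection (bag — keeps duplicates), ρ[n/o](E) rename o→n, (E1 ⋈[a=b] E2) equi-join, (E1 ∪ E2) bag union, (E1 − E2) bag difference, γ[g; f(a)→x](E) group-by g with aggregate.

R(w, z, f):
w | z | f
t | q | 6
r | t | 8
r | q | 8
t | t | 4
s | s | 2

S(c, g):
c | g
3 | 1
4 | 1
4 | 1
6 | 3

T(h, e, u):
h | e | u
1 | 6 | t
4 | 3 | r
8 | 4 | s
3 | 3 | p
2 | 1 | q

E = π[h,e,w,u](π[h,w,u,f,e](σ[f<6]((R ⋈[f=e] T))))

σ filters on f, owned by the left side.
E' = π[h,e,w,u](π[h,w,u,f,e]((σ[f<6](R) ⋈[f=e] T)))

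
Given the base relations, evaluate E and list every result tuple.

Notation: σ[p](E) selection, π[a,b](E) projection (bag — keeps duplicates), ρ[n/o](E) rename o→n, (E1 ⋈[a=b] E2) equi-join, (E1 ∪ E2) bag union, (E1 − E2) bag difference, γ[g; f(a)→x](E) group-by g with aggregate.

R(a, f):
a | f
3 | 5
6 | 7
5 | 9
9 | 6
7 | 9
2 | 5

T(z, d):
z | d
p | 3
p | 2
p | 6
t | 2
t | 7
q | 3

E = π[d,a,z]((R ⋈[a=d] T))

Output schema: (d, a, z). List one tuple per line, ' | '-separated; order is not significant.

Stepwise |·|:
  R → 6
  T → 6
  (R ⋈[a=d] T) → 6
  π[d,a,z]((R ⋈[a=d] T)) → 6

== RESULT ==
d | a | z
2 | 2 | p
2 | 2 | t
3 | 3 | p
3 | 3 | q
6 | 6 | p
7 | 7 | t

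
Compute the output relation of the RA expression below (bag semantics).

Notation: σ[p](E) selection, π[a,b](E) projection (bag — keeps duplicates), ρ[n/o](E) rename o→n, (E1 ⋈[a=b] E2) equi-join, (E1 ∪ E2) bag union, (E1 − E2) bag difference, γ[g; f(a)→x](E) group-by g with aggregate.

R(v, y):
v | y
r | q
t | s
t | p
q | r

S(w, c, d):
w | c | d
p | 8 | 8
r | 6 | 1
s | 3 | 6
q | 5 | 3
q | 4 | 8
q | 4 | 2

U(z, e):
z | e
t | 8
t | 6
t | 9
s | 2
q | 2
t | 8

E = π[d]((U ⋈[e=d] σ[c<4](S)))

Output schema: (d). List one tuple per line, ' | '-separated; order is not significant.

Row counts bottom-up:
  U → 6
  S → 6
  σ[c<4](S) → 1
  (U ⋈[e=d] σ[c<4](S)) → 1
  π[d]((U ⋈[e=d] σ[c<4](S))) → 1

== RESULT ==
d
6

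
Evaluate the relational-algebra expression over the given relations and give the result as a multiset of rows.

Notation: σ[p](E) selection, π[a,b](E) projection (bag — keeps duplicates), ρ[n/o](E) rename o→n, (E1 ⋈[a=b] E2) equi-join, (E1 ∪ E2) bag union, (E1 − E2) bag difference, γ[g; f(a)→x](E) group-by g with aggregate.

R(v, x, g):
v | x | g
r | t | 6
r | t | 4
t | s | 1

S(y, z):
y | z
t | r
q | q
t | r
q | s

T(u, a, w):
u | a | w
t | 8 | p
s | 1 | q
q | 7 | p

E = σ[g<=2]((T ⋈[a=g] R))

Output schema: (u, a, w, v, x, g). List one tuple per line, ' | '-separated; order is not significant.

Stepwise |·|:
  T → 3
  R → 3
  (T ⋈[a=g] R) → 1
  σ[g<=2]((T ⋈[a=g] R)) → 1

== RESULT ==
u | a | w | v | x | g
s | 1 | q | t | s | 1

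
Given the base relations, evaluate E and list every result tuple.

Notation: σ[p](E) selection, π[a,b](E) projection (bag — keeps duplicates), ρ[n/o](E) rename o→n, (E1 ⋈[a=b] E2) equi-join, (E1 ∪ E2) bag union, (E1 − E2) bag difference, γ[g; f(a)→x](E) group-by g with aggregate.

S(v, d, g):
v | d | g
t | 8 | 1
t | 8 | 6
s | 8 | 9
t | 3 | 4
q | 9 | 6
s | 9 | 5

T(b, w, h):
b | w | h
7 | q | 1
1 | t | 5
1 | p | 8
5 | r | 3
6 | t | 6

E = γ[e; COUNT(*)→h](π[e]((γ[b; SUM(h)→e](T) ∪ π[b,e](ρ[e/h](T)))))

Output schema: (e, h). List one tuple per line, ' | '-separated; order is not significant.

Stepwise |·|:
  T → 5
  γ[b; SUM(h)→e](T) → 4
  T → 5
  ρ[e/h](T) → 5
  π[b,e](ρ[e/h](T)) → 5
  (γ[b; SUM(h)→e](T) ∪ π[b,e](ρ[e/h](T))) → 9
  π[e]((γ[b; SUM(h)→e](T) ∪ π[b,e](ρ[e/h](T)))) → 9
  γ[e; COUNT(*)→h](π[e]((γ[b; SUM(h)→e](T) ∪ π[b,e](ρ[e/h](T))))) → 6

== RESULT ==
e | h
1 | 2
3 | 2
5 | 1
6 | 2
8 | 1
13 | 1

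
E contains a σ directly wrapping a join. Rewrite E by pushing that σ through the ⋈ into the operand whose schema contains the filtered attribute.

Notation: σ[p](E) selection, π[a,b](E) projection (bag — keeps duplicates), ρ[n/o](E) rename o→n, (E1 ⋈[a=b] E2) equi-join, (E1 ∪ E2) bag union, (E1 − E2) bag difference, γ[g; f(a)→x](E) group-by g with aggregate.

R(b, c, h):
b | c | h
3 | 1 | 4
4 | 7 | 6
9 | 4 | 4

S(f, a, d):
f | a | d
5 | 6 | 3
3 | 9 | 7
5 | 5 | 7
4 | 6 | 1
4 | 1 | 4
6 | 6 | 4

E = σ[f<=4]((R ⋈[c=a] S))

σ filters on f, owned by the right side.
E' = (R ⋈[c=a] σ[f<=4](S))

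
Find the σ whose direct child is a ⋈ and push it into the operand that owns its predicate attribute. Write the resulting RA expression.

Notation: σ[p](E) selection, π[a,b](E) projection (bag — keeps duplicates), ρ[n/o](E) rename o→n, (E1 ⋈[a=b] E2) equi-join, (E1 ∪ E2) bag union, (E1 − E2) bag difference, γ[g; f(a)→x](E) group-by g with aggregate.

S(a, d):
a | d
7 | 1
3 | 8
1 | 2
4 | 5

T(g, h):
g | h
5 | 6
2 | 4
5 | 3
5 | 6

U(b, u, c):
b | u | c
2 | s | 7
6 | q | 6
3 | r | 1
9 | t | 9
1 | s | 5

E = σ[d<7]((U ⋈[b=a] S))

σ filters on d, owned by the right side.
E' = (U ⋈[b=a] σ[d<7](S))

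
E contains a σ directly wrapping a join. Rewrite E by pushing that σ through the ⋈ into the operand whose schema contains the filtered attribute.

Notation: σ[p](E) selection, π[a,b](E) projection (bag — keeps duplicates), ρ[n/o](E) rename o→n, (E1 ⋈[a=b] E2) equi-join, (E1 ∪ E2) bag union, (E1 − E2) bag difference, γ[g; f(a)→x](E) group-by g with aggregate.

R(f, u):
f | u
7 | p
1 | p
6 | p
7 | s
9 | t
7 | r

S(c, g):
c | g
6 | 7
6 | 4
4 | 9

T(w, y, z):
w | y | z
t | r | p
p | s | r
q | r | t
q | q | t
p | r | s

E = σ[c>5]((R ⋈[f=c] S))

σ filters on c, owned by the right side.
E' = (R ⋈[f=c] σ[c>5](S))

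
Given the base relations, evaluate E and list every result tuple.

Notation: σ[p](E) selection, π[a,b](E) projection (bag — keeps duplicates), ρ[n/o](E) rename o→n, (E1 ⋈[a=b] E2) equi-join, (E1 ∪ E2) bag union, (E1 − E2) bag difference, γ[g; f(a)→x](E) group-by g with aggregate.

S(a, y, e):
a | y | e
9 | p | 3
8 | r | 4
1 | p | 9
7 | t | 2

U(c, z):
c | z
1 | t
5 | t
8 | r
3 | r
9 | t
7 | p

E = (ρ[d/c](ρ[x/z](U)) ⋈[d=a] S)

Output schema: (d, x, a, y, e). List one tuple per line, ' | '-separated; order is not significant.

Per-node cardinality:
  U → 6
  ρ[x/z](U) → 6
  ρ[d/c](ρ[x/z](U)) → 6
  S → 4
  (ρ[d/c](ρ[x/z](U)) ⋈[d=a] S) → 4

== RESULT ==
d | x | a | y | e
1 | t | 1 | p | 9
7 | p | 7 | t | 2
8 | r | 8 | r | 4
9 | t | 9 | p | 3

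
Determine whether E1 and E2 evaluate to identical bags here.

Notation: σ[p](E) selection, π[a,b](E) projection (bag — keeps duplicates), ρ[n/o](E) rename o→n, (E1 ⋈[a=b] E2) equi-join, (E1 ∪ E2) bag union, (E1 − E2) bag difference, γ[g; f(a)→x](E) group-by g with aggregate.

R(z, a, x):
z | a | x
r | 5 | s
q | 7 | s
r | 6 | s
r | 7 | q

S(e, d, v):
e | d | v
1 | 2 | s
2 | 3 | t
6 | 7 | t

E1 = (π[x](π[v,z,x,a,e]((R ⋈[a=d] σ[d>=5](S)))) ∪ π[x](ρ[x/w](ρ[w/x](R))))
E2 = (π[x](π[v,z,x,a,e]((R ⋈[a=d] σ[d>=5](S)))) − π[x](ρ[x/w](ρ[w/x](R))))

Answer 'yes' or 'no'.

E1 subexpression sizes:
  R → 4
  S → 3
  σ[d>=5](S) → 1
  (R ⋈[a=d] σ[d>=5](S)) → 2
  π[v,z,x,a,e]((R ⋈[a=d] σ[d>=5](S))) → 2
  π[x](π[v,z,x,a,e]((R ⋈[a=d] σ[d>=5](S)))) → 2
  R → 4
  ρ[w/x](R) → 4
  ρ[x/w](ρ[w/x](R)) → 4
  π[x](ρ[x/w](ρ[w/x](R))) → 4
  (π[x](π[v,z,x,a,e]((R ⋈[a=d] σ[d>=5](S)))) ∪ π[x](ρ[x/w](ρ[w/x](R)))) → 6
E2 subexpression sizes:
  R → 4
  S → 3
  σ[d>=5](S) → 1
  (R ⋈[a=d] σ[d>=5](S)) → 2
  π[v,z,x,a,e]((R ⋈[a=d] σ[d>=5](S))) → 2
  π[x](π[v,z,x,a,e]((R ⋈[a=d] σ[d>=5](S)))) → 2
  R → 4
  ρ[w/x](R) → 4
  ρ[x/w](ρ[w/x](R)) → 4
  π[x](ρ[x/w](ρ[w/x](R))) → 4
  (π[x](π[v,z,x,a,e]((R ⋈[a=d] σ[d>=5](S)))) − π[x](ρ[x/w](ρ[w/x](R)))) → 0

E1 result:
x
q
q
s
s
s
s
E2 result:
x
(0 rows)
Witness: ('q',) appears 2× in E1 but 0× in E2.

no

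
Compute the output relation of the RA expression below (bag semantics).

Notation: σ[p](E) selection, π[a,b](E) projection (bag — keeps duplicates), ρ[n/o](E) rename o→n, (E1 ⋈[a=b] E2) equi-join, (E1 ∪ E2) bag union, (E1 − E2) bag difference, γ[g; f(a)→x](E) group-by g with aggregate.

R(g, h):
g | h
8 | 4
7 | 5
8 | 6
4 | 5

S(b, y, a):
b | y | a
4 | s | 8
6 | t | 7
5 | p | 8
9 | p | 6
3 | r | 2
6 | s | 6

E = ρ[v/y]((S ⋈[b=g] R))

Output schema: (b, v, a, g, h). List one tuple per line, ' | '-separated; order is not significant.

Per-node cardinality:
  S → 6
  R → 4
  (S ⋈[b=g] R) → 1
  ρ[v/y]((S ⋈[b=g] R)) → 1

== RESULT ==
b | v | a | g | h
4 | s | 8 | 4 | 5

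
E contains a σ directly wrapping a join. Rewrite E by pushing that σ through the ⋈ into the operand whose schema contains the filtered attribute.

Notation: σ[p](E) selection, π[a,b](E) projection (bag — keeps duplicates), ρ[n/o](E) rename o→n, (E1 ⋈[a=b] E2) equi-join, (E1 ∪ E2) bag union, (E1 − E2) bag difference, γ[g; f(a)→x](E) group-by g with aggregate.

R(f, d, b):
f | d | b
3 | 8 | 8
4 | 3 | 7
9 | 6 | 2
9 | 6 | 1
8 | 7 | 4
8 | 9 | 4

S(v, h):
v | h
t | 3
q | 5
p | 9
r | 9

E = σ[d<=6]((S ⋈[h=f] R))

σ filters on d, owned by the right side.
E' = (S ⋈[h=f] σ[d<=6](R))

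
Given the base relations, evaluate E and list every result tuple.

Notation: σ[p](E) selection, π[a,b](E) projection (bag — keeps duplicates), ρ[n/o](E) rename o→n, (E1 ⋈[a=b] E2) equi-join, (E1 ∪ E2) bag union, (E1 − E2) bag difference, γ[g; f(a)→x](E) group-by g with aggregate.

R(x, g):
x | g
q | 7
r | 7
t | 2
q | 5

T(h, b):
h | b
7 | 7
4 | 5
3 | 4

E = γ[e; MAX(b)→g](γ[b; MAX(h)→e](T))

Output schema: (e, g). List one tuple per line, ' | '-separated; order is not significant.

Row counts bottom-up:
  T → 3
  γ[b; MAX(h)→e](T) → 3
  γ[e; MAX(b)→g](γ[b; MAX(h)→e](T)) → 3

== RESULT ==
e | g
3 | 4
4 | 5
7 | 7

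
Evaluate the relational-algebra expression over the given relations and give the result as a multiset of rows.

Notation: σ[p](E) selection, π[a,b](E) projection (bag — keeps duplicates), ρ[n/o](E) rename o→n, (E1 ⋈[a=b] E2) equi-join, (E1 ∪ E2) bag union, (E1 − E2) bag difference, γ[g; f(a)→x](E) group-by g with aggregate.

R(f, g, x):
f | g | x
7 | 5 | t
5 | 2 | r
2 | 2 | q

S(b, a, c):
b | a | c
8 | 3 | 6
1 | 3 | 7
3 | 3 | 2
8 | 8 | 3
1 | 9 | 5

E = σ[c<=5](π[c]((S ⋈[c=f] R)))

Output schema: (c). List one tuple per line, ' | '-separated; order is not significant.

Per-node cardinality:
  S → 5
  R → 3
  (S ⋈[c=f] R) → 3
  π[c]((S ⋈[c=f] R)) → 3
  σ[c<=5](π[c]((S ⋈[c=f] R))) → 2

== RESULT ==
c
2
5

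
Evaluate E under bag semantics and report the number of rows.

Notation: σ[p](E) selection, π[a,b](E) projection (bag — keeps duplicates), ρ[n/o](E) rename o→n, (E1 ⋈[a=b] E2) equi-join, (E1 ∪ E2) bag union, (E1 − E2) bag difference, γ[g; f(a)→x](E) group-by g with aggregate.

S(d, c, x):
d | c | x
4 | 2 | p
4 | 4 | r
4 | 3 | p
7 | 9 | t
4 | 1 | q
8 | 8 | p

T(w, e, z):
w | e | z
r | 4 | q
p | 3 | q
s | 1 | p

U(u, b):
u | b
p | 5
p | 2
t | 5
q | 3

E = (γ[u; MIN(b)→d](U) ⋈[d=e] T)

Row counts bottom-up:
  U → 4
  γ[u; MIN(b)→d](U) → 3
  T → 3
  (γ[u; MIN(b)→d](U) ⋈[d=e] T) → 1

|E| = 1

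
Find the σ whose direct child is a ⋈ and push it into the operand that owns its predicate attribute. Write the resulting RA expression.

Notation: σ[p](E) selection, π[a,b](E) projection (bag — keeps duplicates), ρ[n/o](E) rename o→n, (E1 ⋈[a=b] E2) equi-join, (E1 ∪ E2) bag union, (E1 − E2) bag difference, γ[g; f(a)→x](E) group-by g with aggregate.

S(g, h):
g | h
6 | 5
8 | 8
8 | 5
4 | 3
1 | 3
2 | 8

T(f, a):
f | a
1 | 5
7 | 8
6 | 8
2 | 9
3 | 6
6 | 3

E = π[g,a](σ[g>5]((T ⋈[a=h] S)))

σ filters on g, owned by the right side.
E' = π[g,a]((T ⋈[a=h] σ[g>5](S)))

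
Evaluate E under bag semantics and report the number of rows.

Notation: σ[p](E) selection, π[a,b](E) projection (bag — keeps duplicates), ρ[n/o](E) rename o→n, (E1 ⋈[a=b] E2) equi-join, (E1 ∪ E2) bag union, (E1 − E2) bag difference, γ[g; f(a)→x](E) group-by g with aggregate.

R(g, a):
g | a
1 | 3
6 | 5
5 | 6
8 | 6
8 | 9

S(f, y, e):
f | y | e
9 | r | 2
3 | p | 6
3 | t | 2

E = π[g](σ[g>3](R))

Per-node cardinality:
  R → 5
  σ[g>3](R) → 4
  π[g](σ[g>3](R)) → 4

|E| = 4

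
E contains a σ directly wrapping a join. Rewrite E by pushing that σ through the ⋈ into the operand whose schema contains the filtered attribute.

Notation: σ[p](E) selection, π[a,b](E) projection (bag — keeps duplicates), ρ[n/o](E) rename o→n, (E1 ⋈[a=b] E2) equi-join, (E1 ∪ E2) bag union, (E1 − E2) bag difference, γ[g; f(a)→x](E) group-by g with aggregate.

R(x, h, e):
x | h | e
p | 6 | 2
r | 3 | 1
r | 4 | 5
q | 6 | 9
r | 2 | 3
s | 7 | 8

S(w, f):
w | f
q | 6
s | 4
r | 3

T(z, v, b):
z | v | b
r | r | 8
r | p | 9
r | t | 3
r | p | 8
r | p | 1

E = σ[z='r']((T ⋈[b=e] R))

σ filters on z, owned by the left side.
E' = (σ[z='r'](T) ⋈[b=e] R)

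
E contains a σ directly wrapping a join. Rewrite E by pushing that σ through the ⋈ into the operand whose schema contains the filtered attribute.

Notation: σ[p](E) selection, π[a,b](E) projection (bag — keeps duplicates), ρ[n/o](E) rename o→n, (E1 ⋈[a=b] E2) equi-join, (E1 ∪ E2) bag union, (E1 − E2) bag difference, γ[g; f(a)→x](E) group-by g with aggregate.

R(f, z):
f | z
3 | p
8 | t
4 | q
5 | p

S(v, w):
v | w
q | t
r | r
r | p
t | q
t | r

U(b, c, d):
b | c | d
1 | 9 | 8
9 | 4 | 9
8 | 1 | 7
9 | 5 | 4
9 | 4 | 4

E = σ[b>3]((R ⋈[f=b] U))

σ filters on b, owned by the right side.
E' = (R ⋈[f=b] σ[b>3](U))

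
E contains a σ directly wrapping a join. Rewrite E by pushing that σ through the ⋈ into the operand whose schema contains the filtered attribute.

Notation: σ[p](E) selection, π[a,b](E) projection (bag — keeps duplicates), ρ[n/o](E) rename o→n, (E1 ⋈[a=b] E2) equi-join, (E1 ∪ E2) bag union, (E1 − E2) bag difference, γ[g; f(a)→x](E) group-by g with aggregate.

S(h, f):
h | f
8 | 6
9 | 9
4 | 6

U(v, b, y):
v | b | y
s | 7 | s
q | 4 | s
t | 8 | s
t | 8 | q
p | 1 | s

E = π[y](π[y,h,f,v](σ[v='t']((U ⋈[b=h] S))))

σ filters on v, owned by the left side.
E' = π[y](π[y,h,f,v]((σ[v='t'](U) ⋈[b=h] S)))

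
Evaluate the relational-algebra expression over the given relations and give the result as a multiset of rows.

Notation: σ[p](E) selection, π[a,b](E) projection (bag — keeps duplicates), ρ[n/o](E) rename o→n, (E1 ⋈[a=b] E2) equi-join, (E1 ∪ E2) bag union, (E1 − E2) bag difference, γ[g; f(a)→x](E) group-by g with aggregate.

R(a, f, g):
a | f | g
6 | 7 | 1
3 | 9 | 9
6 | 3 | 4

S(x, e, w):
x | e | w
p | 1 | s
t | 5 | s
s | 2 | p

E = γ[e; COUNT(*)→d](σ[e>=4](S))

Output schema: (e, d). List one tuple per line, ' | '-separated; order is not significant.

Row counts bottom-up:
  S → 3
  σ[e>=4](S) → 1
  γ[e; COUNT(*)→d](σ[e>=4](S)) → 1

== RESULT ==
e | d
5 | 1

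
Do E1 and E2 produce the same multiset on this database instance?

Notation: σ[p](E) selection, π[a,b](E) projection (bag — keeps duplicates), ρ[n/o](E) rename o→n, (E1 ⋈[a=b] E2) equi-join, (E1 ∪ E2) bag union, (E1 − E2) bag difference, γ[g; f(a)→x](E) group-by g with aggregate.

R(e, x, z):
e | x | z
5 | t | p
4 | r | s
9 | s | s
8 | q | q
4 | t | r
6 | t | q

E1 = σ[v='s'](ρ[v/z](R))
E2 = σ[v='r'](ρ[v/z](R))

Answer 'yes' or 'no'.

E1 stepwise |·|:
  R → 6
  ρ[v/z](R) → 6
  σ[v='s'](ρ[v/z](R)) → 2
E2 stepwise |·|:
  R → 6
  ρ[v/z](R) → 6
  σ[v='r'](ρ[v/z](R)) → 1

E1 result:
e | x | v
4 | r | s
9 | s | s
E2 result:
e | x | v
4 | t | r
Witness: (4, 'r', 's') appears 1× in E1 but 0× in E2.

no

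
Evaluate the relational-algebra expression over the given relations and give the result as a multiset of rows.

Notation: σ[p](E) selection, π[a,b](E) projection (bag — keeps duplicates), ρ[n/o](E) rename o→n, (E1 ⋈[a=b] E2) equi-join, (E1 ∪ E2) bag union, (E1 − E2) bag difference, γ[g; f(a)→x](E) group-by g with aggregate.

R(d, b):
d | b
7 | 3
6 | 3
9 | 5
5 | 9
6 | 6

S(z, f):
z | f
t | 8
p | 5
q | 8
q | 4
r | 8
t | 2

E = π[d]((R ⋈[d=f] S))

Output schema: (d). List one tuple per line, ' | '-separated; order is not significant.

Stepwise |·|:
  R → 5
  S → 6
  (R ⋈[d=f] S) → 1
  π[d]((R ⋈[d=f] S)) → 1

== RESULT ==
d
5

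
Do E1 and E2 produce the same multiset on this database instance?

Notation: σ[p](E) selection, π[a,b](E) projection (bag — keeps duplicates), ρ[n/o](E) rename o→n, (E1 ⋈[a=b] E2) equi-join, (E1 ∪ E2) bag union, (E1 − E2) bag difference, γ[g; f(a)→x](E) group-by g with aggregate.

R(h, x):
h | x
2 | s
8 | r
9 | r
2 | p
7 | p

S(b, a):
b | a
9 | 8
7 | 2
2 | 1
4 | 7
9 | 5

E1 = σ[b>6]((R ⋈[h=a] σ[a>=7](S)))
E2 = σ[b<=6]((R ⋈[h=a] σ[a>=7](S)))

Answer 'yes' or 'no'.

E1 row counts bottom-up:
  R → 5
  S → 5
  σ[a>=7](S) → 2
  (R ⋈[h=a] σ[a>=7](S)) → 2
  σ[b>6]((R ⋈[h=a] σ[a>=7](S))) → 1
E2 row counts bottom-up:
  R → 5
  S → 5
  σ[a>=7](S) → 2
  (R ⋈[h=a] σ[a>=7](S)) → 2
  σ[b<=6]((R ⋈[h=a] σ[a>=7](S))) → 1

E1 result:
h | x | b | a
8 | r | 9 | 8
E2 result:
h | x | b | a
7 | p | 4 | 7
Witness: (8, 'r', 9, 8) appears 1× in E1 but 0× in E2.

no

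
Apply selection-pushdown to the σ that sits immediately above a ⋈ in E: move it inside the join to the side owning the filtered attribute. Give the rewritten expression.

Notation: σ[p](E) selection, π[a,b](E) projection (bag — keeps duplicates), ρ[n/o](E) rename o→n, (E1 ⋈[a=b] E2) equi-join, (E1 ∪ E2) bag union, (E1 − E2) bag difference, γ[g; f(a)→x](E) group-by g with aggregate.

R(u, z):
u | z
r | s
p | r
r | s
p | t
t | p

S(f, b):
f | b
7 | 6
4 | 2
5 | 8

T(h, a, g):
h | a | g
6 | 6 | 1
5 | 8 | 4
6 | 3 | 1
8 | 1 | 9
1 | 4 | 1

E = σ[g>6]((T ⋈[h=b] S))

σ filters on g, owned by the left side.
E' = (σ[g>6](T) ⋈[h=b] S)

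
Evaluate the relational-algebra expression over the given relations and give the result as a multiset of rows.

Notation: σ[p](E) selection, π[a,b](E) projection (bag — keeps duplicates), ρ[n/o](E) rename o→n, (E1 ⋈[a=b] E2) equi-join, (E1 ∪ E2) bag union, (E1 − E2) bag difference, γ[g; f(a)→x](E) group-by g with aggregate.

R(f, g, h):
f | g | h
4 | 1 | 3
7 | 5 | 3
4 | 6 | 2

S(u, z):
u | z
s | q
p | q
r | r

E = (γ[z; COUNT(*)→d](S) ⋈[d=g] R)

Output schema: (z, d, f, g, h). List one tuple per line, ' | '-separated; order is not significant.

Row counts bottom-up:
  S → 3
  γ[z; COUNT(*)→d](S) → 2
  R → 3
  (γ[z; COUNT(*)→d](S) ⋈[d=g] R) → 1

== RESULT ==
z | d | f | g | h
r | 1 | 4 | 1 | 3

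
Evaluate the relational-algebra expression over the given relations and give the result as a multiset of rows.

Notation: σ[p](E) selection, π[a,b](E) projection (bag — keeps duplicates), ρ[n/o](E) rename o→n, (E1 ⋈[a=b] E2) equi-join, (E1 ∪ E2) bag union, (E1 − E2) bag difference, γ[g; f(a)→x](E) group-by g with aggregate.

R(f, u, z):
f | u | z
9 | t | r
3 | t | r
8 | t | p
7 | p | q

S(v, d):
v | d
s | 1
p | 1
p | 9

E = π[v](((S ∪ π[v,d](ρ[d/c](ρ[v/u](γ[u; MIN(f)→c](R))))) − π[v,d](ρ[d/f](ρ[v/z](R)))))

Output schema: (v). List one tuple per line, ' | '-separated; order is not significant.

Row counts bottom-up:
  S → 3
  R → 4
  γ[u; MIN(f)→c](R) → 2
  ρ[v/u](γ[u; MIN(f)→c](R)) → 2
  ρ[d/c](ρ[v/u](γ[u; MIN(f)→c](R))) → 2
  π[v,d](ρ[d/c](ρ[v/u](γ[u; MIN(f)→c](R)))) → 2
  (S ∪ π[v,d](ρ[d/c](ρ[v/u](γ[u; MIN(f)→c](R))))) → 5
  R → 4
  ρ[v/z](R) → 4
  ρ[d/f](ρ[v/z](R)) → 4
  π[v,d](ρ[d/f](ρ[v/z](R))) → 4
  ((S ∪ π[v,d](ρ[d/c](ρ[v/u](γ[u; MIN(f)→c](R))))) − π[v,d](ρ[d/f](ρ[v/z](R)))) → 5
  π[v](((S ∪ π[v,d](ρ[d/c](ρ[v/u](γ[u; MIN(f)→c](R))))) − π[v,d](ρ[d/f](ρ[v/z](R))))) → 5

== RESULT ==
v
p
p
p
s
t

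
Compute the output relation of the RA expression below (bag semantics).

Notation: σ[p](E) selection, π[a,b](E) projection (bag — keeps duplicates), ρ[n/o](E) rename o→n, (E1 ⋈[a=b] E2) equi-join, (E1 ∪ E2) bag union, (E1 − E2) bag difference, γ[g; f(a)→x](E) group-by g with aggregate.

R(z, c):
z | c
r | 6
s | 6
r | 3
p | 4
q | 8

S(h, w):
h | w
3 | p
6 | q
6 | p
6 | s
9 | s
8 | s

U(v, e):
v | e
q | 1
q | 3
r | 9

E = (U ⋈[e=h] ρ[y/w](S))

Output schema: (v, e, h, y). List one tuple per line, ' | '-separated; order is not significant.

Stepwise |·|:
  U → 3
  S → 6
  ρ[y/w](S) → 6
  (U ⋈[e=h] ρ[y/w](S)) → 2

== RESULT ==
v | e | h | y
q | 3 | 3 | p
r | 9 | 9 | s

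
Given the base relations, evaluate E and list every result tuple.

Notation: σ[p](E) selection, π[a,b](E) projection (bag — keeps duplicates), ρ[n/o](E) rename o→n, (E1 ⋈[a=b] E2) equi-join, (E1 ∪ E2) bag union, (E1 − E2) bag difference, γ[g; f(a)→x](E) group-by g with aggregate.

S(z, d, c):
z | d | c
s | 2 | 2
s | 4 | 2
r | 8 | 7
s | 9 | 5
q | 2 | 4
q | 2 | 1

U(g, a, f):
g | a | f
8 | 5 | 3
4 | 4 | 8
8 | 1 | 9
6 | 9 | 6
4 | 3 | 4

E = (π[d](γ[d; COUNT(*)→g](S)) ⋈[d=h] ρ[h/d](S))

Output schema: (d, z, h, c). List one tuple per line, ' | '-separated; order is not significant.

Per-node cardinality:
  S → 6
  γ[d; COUNT(*)→g](S) → 4
  π[d](γ[d; COUNT(*)→g](S)) → 4
  S → 6
  ρ[h/d](S) → 6
  (π[d](γ[d; COUNT(*)→g](S)) ⋈[d=h] ρ[h/d](S)) → 6

== RESULT ==
d | z | h | c
2 | q | 2 | 1
2 | q | 2 | 4
2 | s | 2 | 2
4 | s | 4 | 2
8 | r | 8 | 7
9 | s | 9 | 5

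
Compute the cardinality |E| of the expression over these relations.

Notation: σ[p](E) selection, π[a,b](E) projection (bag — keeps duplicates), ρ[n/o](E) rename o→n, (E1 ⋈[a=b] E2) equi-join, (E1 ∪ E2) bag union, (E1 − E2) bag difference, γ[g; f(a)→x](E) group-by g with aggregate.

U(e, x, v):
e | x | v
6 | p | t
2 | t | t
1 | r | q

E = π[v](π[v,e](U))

Stepwise |·|:
  U → 3
  π[v,e](U) → 3
  π[v](π[v,e](U)) → 3

|E| = 3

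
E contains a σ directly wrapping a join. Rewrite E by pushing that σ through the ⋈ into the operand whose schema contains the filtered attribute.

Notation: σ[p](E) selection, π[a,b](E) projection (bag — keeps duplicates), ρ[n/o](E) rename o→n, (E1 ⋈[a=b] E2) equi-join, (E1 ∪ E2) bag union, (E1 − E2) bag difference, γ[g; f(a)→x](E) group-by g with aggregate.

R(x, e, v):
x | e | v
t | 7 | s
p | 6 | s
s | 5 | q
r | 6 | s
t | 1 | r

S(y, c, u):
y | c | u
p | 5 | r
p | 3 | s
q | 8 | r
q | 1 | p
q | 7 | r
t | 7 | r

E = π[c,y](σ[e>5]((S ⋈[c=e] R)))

σ filters on e, owned by the right side.
E' = π[c,y]((S ⋈[c=e] σ[e>5](R)))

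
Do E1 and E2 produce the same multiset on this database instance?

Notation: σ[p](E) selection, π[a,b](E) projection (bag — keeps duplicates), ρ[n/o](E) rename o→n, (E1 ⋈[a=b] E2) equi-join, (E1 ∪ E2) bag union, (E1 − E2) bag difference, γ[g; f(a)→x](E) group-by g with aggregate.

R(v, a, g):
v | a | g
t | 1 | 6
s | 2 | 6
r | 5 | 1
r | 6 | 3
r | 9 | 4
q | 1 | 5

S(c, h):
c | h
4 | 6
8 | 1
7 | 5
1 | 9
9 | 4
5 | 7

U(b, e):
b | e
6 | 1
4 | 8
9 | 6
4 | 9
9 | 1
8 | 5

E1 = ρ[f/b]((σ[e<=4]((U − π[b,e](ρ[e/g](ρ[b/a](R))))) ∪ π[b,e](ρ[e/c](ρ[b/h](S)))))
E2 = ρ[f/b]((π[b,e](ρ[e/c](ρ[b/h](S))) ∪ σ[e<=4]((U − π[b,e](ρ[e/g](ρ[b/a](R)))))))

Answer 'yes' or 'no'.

E1 row counts bottom-up:
  U → 6
  R → 6
  ρ[b/a](R) → 6
  ρ[e/g](ρ[b/a](R)) → 6
  π[b,e](ρ[e/g](ρ[b/a](R))) → 6
  (U − π[b,e](ρ[e/g](ρ[b/a](R)))) → 6
  σ[e<=4]((U − π[b,e](ρ[e/g](ρ[b/a](R))))) → 2
  S → 6
  ρ[b/h](S) → 6
  ρ[e/c](ρ[b/h](S)) → 6
  π[b,e](ρ[e/c](ρ[b/h](S))) → 6
  (σ[e<=4]((U − π[b,e](ρ[e/g](ρ[b/a](R))))) ∪ π[b,e](ρ[e/c](ρ[b/h](S)))) → 8
  ρ[f/b]((σ[e<=4]((U − π[b,e](ρ[e/g](ρ[b/a](R))))) ∪ π[b,e](ρ[e/c](ρ[b/h](S))))) → 8
E2 row counts bottom-up:
  S → 6
  ρ[b/h](S) → 6
  ρ[e/c](ρ[b/h](S)) → 6
  π[b,e](ρ[e/c](ρ[b/h](S))) → 6
  U → 6
  R → 6
  ρ[b/a](R) → 6
  ρ[e/g](ρ[b/a](R)) → 6
  π[b,e](ρ[e/g](ρ[b/a](R))) → 6
  (U − π[b,e](ρ[e/g](ρ[b/a](R)))) → 6
  σ[e<=4]((U − π[b,e](ρ[e/g](ρ[b/a](R))))) → 2
  (π[b,e](ρ[e/c](ρ[b/h](S))) ∪ σ[e<=4]((U − π[b,e](ρ[e/g](ρ[b/a](R)))))) → 8
  ρ[f/b]((π[b,e](ρ[e/c](ρ[b/h](S))) ∪ σ[e<=4]((U − π[b,e](ρ[e/g](ρ[b/a](R))))))) → 8

E1 and E2 produce the same multiset:
f | e
1 | 8
4 | 9
5 | 7
6 | 1
6 | 4
7 | 5
9 | 1
9 | 1

yes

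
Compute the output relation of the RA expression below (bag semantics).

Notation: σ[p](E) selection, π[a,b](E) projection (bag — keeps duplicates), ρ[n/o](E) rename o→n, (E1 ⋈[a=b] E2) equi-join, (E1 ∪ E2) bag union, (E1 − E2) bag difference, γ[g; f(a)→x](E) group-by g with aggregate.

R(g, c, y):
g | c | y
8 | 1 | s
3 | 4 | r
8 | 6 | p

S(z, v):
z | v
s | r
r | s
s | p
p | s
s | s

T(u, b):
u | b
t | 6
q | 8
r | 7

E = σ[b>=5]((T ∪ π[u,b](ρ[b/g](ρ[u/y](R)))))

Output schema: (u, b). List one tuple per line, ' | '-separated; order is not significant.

Subexpression sizes:
  T → 3
  R → 3
  ρ[u/y](R) → 3
  ρ[b/g](ρ[u/y](R)) → 3
  π[u,b](ρ[b/g](ρ[u/y](R))) → 3
  (T ∪ π[u,b](ρ[b/g](ρ[u/y](R)))) → 6
  σ[b>=5]((T ∪ π[u,b](ρ[b/g](ρ[u/y](R))))) → 5

== RESULT ==
u | b
p | 8
q | 8
r | 7
s | 8
t | 6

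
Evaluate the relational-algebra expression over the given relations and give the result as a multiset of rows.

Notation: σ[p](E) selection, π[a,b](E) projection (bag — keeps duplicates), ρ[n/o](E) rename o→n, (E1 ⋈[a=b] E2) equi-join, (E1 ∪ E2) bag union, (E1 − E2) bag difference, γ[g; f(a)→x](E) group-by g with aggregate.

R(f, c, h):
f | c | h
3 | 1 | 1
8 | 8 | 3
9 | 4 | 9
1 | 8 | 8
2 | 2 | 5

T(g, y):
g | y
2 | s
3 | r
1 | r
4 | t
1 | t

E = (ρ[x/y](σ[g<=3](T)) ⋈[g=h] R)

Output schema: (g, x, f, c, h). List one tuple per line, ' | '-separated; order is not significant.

Per-node cardinality:
  T → 5
  σ[g<=3](T) → 4
  ρ[x/y](σ[g<=3](T)) → 4
  R → 5
  (ρ[x/y](σ[g<=3](T)) ⋈[g=h] R) → 3

== RESULT ==
g | x | f | c | h
1 | r | 3 | 1 | 1
1 | t | 3 | 1 | 1
3 | r | 8 | 8 | 3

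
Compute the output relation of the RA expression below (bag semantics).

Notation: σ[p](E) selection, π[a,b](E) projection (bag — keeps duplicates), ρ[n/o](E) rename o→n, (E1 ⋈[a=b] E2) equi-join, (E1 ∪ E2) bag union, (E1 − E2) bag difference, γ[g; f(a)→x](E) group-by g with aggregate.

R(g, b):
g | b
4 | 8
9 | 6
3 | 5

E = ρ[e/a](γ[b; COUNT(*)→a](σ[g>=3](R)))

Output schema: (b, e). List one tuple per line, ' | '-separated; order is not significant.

Row counts bottom-up:
  R → 3
  σ[g>=3](R) → 3
  γ[b; COUNT(*)→a](σ[g>=3](R)) → 3
  ρ[e/a](γ[b; COUNT(*)→a](σ[g>=3](R))) → 3

== RESULT ==
b | e
5 | 1
6 | 1
8 | 1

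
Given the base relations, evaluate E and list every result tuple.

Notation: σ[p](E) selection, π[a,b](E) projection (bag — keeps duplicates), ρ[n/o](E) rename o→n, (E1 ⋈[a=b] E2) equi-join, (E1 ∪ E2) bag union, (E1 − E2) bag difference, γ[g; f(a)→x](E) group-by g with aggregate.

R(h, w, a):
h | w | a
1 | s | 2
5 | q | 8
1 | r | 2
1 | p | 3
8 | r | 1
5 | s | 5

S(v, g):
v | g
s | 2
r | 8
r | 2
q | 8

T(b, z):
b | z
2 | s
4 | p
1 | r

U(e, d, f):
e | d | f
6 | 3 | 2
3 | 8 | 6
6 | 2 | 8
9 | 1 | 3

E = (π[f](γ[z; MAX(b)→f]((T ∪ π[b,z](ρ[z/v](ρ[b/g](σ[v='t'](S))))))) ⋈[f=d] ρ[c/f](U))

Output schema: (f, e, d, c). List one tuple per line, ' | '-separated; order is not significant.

Row counts bottom-up:
  T → 3
  S → 4
  σ[v='t'](S) → 0
  ρ[b/g](σ[v='t'](S)) → 0
  ρ[z/v](ρ[b/g](σ[v='t'](S))) → 0
  π[b,z](ρ[z/v](ρ[b/g](σ[v='t'](S)))) → 0
  (T ∪ π[b,z](ρ[z/v](ρ[b/g](σ[v='t'](S))))) → 3
  γ[z; MAX(b)→f]((T ∪ π[b,z](ρ[z/v](ρ[b/g](σ[v='t'](S)))))) → 3
  π[f](γ[z; MAX(b)→f]((T ∪ π[b,z](ρ[z/v](ρ[b/g](σ[v='t'](S))))))) → 3
  U → 4
  ρ[c/f](U) → 4
  (π[f](γ[z; MAX(b)→f]((T ∪ π[b,z](ρ[z/v](ρ[b/g](σ[v='t'](S))))))) ⋈[f=d] ρ[c/f](U)) → 2

== RESULT ==
f | e | d | c
1 | 9 | 1 | 3
2 | 6 | 2 | 8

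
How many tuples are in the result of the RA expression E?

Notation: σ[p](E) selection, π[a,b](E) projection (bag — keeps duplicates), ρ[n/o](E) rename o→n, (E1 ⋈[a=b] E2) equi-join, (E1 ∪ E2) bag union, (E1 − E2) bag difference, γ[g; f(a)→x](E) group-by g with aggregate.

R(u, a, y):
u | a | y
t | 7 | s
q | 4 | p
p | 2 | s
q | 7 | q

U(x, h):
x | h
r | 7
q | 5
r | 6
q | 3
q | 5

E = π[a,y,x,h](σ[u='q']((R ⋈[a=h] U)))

Subexpression sizes:
  R → 4
  U → 5
  (R ⋈[a=h] U) → 2
  σ[u='q']((R ⋈[a=h] U)) → 1
  π[a,y,x,h](σ[u='q']((R ⋈[a=h] U))) → 1

|E| = 1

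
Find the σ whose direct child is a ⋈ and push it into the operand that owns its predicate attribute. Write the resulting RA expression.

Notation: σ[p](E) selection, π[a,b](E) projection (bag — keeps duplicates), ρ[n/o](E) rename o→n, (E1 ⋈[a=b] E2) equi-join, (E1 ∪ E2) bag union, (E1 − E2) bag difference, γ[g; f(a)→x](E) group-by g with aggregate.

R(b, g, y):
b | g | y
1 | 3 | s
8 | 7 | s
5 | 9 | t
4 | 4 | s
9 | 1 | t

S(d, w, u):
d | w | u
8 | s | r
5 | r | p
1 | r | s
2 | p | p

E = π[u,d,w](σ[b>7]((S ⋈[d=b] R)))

σ filters on b, owned by the right side.
E' = π[u,d,w]((S ⋈[d=b] σ[b>7](R)))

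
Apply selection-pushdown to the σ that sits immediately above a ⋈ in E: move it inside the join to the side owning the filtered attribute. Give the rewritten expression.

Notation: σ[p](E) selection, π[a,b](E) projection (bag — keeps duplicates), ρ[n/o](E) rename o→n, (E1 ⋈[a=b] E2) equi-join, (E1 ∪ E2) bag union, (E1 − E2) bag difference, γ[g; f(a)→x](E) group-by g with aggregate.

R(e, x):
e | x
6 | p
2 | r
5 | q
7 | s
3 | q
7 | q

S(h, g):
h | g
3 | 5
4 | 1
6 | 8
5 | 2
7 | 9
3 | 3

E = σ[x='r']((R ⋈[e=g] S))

σ filters on x, owned by the left side.
E' = (σ[x='r'](R) ⋈[e=g] S)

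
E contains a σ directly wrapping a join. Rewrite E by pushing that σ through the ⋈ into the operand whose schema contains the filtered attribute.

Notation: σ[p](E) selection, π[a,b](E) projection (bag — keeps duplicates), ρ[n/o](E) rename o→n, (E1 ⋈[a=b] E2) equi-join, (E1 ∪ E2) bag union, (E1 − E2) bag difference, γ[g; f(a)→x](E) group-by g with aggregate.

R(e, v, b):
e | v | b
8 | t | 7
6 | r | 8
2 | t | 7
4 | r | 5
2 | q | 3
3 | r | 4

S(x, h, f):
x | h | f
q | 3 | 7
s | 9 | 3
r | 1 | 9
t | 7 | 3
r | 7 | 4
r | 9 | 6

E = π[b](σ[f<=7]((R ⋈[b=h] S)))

σ filters on f, owned by the right side.
E' = π[b]((R ⋈[b=h] σ[f<=7](S)))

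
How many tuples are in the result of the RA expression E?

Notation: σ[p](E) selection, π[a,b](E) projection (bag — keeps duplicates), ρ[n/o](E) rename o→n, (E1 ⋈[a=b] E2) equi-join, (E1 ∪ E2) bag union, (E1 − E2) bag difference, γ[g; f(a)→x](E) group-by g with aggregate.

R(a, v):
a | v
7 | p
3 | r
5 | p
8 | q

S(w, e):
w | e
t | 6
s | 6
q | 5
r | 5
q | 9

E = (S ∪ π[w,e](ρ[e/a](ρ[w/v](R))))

Stepwise |·|:
  S → 5
  R → 4
  ρ[w/v](R) → 4
  ρ[e/a](ρ[w/v](R)) → 4
  π[w,e](ρ[e/a](ρ[w/v](R))) → 4
  (S ∪ π[w,e](ρ[e/a](ρ[w/v](R)))) → 9

|E| = 9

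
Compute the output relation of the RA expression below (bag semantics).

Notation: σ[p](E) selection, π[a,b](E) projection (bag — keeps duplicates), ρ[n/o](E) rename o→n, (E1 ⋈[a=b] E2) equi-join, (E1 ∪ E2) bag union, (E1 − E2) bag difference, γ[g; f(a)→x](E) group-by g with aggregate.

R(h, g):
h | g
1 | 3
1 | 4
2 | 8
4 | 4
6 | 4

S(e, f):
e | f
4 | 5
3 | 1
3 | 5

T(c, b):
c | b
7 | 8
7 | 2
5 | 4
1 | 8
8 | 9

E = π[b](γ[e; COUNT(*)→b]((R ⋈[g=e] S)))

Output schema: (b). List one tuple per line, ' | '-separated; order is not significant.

Stepwise |·|:
  R → 5
  S → 3
  (R ⋈[g=e] S) → 5
  γ[e; COUNT(*)→b]((R ⋈[g=e] S)) → 2
  π[b](γ[e; COUNT(*)→b]((R ⋈[g=e] S))) → 2

== RESULT ==
b
2
3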